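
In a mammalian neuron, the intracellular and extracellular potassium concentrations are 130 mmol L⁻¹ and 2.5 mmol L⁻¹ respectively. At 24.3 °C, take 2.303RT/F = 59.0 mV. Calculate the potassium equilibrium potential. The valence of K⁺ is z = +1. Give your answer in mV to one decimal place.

E = (59.0/z) · log₁₀([K⁺]_out/[K⁺]_in) with z = +1.
= (59.0/1) · log₁₀(2.5/130) = 59.00 · log₁₀(0.01923)
= 59.00 · (-1.7160) = -101.24 mV

-101.2 mV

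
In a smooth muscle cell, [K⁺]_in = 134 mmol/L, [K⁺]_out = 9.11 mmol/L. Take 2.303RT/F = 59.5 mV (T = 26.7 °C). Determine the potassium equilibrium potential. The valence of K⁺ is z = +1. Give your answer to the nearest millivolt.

-69 mV

E = (59.5/z) · log₁₀([K⁺]_out/[K⁺]_in) with z = +1.
= (59.5/1) · log₁₀(9.11/134) = 59.50 · log₁₀(0.06799)
= 59.50 · (-1.1676) = -69.47 mV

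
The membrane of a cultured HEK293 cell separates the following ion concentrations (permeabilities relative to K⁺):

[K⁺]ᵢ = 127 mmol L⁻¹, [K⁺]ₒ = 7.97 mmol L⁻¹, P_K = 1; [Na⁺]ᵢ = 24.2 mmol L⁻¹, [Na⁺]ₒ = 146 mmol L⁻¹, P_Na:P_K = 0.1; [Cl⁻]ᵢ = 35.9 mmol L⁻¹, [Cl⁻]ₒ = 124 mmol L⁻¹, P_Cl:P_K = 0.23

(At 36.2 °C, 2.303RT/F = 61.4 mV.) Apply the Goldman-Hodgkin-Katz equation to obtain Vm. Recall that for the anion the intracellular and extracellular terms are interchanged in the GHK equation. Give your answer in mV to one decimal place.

Vm = 61.4 · log₁₀[(Σ P·[cation]ₒ + Σ P·[anion]ᵢ) / (Σ P·[cation]ᵢ + Σ P·[anion]ₒ)]
Numerator = 1×7.97 + 0.1×146 + 0.23×35.9 = 30.83
Denominator = 1×127 + 0.1×24.2 + 0.23×124 = 157.9
Vm = 61.4 · log₁₀(0.19518) = 61.4 × (-0.7096) = -43.57 mV

-43.6 mV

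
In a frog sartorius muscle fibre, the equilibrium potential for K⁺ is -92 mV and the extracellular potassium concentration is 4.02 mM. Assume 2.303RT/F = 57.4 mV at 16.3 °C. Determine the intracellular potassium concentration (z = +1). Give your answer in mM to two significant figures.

Nernst: E = (57.4/1) · log₁₀([out]/[in]), so log₁₀([out]/[in]) = -92.0 × 1 / 57.4 = -1.6028.
[out]/[in] = 10^(-1.6028) = 0.02496.
[in] = 4.02 / 0.02496 = 161.1 mM.

160 mM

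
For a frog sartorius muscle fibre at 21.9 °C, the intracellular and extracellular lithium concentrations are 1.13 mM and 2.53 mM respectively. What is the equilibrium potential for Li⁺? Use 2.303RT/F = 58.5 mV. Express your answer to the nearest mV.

E = (58.5/z) · log₁₀([Li⁺]_out/[Li⁺]_in) with z = +1.
= (58.5/1) · log₁₀(2.53/1.13) = 58.50 · log₁₀(2.239)
= 58.50 · (0.3500) = 20.48 mV

20 mV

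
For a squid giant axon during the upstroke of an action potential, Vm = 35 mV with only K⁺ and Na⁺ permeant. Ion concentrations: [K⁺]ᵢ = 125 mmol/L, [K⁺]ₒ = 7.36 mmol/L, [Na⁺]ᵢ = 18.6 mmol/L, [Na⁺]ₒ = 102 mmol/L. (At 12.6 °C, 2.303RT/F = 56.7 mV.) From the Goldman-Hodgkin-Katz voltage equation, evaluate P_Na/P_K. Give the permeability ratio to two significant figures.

Let α = P_Na/P_K. GHK: Vm = 56.7·log₁₀[(Kₒ + α·Naₒ)/(Kᵢ + α·Naᵢ)].
10^(Vm/56.7) = 10^(35.0/56.7) = 4.1427
So 4.1427·(Kᵢ + α·Naᵢ) = Kₒ + α·Naₒ → α = (4.1427·125.0 − 7.36) / (102.0 − 4.1427·18.6)
α = (517.8 − 7.36) / (102.0 − 77.05) = 510.5/24.95 = 20.46

20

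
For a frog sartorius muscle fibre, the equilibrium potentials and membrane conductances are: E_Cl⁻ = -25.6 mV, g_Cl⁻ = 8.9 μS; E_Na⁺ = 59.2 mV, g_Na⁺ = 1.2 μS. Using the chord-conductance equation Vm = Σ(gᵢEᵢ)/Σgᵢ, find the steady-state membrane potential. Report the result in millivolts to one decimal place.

-15.5 mV

Σ gᵢEᵢ = 8.9·(-25.6) + 1.2·(59.2) = -156.80
Σ gᵢ = 8.9 + 1.2 = 10.1
Vm = -156.80 / 10.1 = -15.52 mV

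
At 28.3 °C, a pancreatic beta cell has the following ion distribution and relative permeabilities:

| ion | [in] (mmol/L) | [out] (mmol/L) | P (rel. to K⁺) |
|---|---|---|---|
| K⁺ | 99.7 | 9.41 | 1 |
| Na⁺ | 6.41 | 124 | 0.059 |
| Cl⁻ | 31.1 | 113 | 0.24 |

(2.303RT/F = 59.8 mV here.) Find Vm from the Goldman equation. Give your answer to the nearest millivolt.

Vm = 59.8 · log₁₀[(Σ P·[cation]ₒ + Σ P·[anion]ᵢ) / (Σ P·[cation]ᵢ + Σ P·[anion]ₒ)]
Numerator = 1×9.41 + 0.059×124 + 0.24×31.1 = 24.19
Denominator = 1×99.7 + 0.059×6.41 + 0.24×113 = 127.2
Vm = 59.8 · log₁₀(0.19018) = 59.8 × (-0.7208) = -43.11 mV

-43 mV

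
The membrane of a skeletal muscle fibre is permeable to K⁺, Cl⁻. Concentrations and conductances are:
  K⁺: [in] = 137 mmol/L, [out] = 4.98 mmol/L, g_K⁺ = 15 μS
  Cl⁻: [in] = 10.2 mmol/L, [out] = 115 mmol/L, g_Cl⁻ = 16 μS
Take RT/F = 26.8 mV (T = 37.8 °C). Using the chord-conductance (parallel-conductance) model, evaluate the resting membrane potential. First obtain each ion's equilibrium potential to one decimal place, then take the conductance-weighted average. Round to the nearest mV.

-76 mV

E_K⁺ = (26.8/1)·ln(4.98/137) = -88.8 mV
E_Cl⁻ = (26.8/-1)·ln(115/10.2) = -64.9 mV
Vm = (Σ gᵢEᵢ)/(Σ gᵢ) = (15·-88.8 + 16·-64.9) / (15 + 16)
= -2370.40 / 31 = -76.46 mV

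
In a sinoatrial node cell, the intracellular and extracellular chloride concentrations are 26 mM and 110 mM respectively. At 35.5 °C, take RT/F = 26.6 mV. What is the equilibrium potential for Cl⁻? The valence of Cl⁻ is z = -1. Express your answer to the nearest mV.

E = (26.6/z) · ln([Cl⁻]_out/[Cl⁻]_in) with z = -1.
For an anion, dividing by z = -1 reverses the sign.
= (26.6/-1) · ln(110/26) = -26.60 · ln(4.231)
= -26.60 · (1.4424) = -38.37 mV

-38 mV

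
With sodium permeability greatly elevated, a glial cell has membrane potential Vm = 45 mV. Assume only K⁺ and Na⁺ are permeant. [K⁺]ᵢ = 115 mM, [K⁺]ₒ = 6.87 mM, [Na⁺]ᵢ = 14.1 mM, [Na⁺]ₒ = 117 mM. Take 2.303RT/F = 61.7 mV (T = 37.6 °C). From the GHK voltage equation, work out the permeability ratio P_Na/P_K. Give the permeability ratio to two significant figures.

15

Let α = P_Na/P_K. GHK: Vm = 61.7·log₁₀[(Kₒ + α·Naₒ)/(Kᵢ + α·Naᵢ)].
10^(Vm/61.7) = 10^(45.0/61.7) = 5.3621
So 5.3621·(Kᵢ + α·Naᵢ) = Kₒ + α·Naₒ → α = (5.3621·115.0 − 6.87) / (117.0 − 5.3621·14.1)
α = (616.6 − 6.87) / (117.0 − 75.61) = 609.8/41.39 = 14.73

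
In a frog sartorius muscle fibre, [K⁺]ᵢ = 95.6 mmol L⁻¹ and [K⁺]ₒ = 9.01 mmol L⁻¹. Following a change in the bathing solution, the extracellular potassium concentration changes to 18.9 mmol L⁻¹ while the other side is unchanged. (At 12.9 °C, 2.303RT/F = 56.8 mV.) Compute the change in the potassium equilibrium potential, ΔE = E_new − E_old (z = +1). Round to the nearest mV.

18 mV

E_old = (56.8/1)·log₁₀(9.01/95.6) = -58.26 mV
E_new = (56.8/1)·log₁₀(18.9/95.6) = -39.99 mV
ΔE = -39.99 − (-58.26) = 18.27 mV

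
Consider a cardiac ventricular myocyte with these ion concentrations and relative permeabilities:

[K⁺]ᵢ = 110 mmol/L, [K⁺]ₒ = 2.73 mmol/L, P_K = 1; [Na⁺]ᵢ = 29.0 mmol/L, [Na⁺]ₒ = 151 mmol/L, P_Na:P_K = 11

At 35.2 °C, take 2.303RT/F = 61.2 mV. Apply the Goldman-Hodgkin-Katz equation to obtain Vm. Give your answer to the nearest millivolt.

Vm = 61.2 · log₁₀[(Σ P·[cation]ₒ + Σ P·[anion]ᵢ) / (Σ P·[cation]ᵢ + Σ P·[anion]ₒ)]
Numerator = 1×2.73 + 11×151 = 1664
Denominator = 1×110 + 11×29.0 = 429
Vm = 61.2 · log₁₀(3.8782) = 61.2 × (0.5886) = 36.02 mV

36 mV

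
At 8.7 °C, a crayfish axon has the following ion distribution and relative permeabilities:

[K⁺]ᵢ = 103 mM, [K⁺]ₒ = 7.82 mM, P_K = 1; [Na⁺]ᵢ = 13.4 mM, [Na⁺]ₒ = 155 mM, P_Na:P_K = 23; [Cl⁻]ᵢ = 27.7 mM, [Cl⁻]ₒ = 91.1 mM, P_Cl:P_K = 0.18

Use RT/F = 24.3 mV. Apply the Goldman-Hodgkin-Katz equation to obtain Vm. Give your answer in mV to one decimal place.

51.6 mV

Vm = 24.3 · ln[(Σ P·[cation]ₒ + Σ P·[anion]ᵢ) / (Σ P·[cation]ᵢ + Σ P·[anion]ₒ)]
Numerator = 1×7.82 + 23×155 + 0.18×27.7 = 3578
Denominator = 1×103 + 23×13.4 + 0.18×91.1 = 427.6
Vm = 24.3 · ln(8.3672) = 24.3 × (2.1243) = 51.62 mV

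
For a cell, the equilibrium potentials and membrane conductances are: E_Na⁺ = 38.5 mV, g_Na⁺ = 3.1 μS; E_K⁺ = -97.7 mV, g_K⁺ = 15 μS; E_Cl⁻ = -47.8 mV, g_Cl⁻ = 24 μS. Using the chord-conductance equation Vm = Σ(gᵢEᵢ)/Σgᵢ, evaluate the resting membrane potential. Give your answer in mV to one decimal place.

-59.2 mV

Σ gᵢEᵢ = 3.1·(38.5) + 15·(-97.7) + 24·(-47.8) = -2493.35
Σ gᵢ = 3.1 + 15 + 24 = 42.1
Vm = -2493.35 / 42.1 = -59.22 mV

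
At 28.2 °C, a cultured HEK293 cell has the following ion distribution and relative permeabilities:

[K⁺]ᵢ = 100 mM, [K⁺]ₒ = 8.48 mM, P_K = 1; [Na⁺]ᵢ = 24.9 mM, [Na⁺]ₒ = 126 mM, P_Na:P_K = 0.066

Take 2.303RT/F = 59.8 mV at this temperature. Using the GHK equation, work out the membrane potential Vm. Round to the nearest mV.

Vm = 59.8 · log₁₀[(Σ P·[cation]ₒ + Σ P·[anion]ᵢ) / (Σ P·[cation]ᵢ + Σ P·[anion]ₒ)]
Numerator = 1×8.48 + 0.066×126 = 16.8
Denominator = 1×100 + 0.066×24.9 = 101.6
Vm = 59.8 · log₁₀(0.16524) = 59.8 × (-0.7819) = -46.76 mV

-47 mV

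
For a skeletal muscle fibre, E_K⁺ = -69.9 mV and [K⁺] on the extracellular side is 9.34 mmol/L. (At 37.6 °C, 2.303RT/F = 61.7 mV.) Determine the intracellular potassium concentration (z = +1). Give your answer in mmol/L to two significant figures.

130 mmol/L

Nernst: E = (61.7/1) · log₁₀([out]/[in]), so log₁₀([out]/[in]) = -69.9 × 1 / 61.7 = -1.1329.
[out]/[in] = 10^(-1.1329) = 0.07364.
[in] = 9.34 / 0.07364 = 126.8 mmol/L.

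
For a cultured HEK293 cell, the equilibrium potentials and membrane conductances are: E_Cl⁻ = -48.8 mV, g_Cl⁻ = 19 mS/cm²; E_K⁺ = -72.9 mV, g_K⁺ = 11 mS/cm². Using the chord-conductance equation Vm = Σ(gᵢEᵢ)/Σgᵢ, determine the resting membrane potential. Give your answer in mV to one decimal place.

-57.6 mV

Σ gᵢEᵢ = 19·(-48.8) + 11·(-72.9) = -1729.10
Σ gᵢ = 19 + 11 = 30
Vm = -1729.10 / 30 = -57.64 mV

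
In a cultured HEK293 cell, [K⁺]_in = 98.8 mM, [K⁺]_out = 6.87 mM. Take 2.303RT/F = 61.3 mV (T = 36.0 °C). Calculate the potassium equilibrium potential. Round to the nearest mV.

E = (61.3/z) · log₁₀([K⁺]_out/[K⁺]_in) with z = +1.
= (61.3/1) · log₁₀(6.87/98.8) = 61.30 · log₁₀(0.06953)
= 61.30 · (-1.1578) = -70.97 mV

-71 mV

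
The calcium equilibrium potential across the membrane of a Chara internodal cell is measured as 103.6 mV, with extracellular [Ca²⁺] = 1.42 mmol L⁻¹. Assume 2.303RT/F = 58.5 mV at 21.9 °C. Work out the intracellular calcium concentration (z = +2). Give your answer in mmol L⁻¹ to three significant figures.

0.000408 mmol L⁻¹

Nernst: E = (58.5/2) · log₁₀([out]/[in]), so log₁₀([out]/[in]) = 103.6 × 2 / 58.5 = 3.5419.
[out]/[in] = 10^(3.5419) = 3482.
[in] = 1.42 / 3482 = 0.0004078 mmol L⁻¹.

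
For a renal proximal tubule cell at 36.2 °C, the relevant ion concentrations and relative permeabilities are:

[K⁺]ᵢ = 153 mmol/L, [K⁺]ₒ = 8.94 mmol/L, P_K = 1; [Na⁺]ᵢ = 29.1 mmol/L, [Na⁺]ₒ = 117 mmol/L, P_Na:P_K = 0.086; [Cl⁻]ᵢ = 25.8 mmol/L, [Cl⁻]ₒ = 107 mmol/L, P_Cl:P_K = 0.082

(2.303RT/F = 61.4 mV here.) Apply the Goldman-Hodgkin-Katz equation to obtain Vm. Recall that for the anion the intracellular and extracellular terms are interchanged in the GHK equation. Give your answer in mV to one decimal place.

Vm = 61.4 · log₁₀[(Σ P·[cation]ₒ + Σ P·[anion]ᵢ) / (Σ P·[cation]ᵢ + Σ P·[anion]ₒ)]
Numerator = 1×8.94 + 0.086×117 + 0.082×25.8 = 21.12
Denominator = 1×153 + 0.086×29.1 + 0.082×107 = 164.3
Vm = 61.4 · log₁₀(0.12855) = 61.4 × (-0.8909) = -54.70 mV

-54.7 mV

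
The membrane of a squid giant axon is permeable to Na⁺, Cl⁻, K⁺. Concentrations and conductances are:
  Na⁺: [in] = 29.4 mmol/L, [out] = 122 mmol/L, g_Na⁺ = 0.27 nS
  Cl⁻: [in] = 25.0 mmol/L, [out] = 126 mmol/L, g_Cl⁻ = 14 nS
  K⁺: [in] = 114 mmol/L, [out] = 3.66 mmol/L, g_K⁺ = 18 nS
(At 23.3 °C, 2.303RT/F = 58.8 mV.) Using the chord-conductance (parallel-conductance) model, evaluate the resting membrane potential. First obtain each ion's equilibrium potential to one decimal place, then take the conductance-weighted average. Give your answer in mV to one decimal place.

E_Na⁺ = (58.8/1)·log₁₀(122/29.4) = 36.3 mV
E_Cl⁻ = (58.8/-1)·log₁₀(126/25.0) = -41.3 mV
E_K⁺ = (58.8/1)·log₁₀(3.66/114) = -87.8 mV
Vm = (Σ gᵢEᵢ)/(Σ gᵢ) = (0.27·36.3 + 14·-41.3 + 18·-87.8) / (0.27 + 14 + 18)
= -2148.80 / 32.27 = -66.59 mV

-66.6 mV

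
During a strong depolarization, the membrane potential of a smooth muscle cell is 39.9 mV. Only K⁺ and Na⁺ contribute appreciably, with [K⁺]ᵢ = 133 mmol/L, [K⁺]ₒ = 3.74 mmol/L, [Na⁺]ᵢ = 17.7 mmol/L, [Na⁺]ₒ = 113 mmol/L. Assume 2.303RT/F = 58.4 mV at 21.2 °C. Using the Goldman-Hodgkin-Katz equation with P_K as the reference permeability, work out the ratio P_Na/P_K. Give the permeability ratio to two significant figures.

Let α = P_Na/P_K. GHK: Vm = 58.4·log₁₀[(Kₒ + α·Naₒ)/(Kᵢ + α·Naᵢ)].
10^(Vm/58.4) = 10^(39.9/58.4) = 4.8219
So 4.8219·(Kᵢ + α·Naᵢ) = Kₒ + α·Naₒ → α = (4.8219·133.0 − 3.74) / (113.0 − 4.8219·17.7)
α = (641.3 − 3.74) / (113.0 − 85.35) = 637.6/27.65 = 23.06

23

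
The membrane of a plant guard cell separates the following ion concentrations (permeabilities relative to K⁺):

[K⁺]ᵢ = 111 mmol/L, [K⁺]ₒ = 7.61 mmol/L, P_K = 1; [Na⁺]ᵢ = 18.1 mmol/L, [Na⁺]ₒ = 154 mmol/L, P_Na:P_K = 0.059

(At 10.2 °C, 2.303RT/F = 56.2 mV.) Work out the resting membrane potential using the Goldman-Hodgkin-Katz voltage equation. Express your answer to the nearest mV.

-46 mV

Vm = 56.2 · log₁₀[(Σ P·[cation]ₒ + Σ P·[anion]ᵢ) / (Σ P·[cation]ᵢ + Σ P·[anion]ₒ)]
Numerator = 1×7.61 + 0.059×154 = 16.7
Denominator = 1×111 + 0.059×18.1 = 112.1
Vm = 56.2 · log₁₀(0.14898) = 56.2 × (-0.8269) = -46.47 mV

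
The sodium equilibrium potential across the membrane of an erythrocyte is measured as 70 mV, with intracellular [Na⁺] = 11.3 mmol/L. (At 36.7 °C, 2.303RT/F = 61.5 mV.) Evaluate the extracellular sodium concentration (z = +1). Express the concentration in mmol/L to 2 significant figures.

160 mmol/L

Nernst: E = (61.5/1) · log₁₀([out]/[in]), so log₁₀([out]/[in]) = 70.0 × 1 / 61.5 = 1.1382.
[out]/[in] = 10^(1.1382) = 13.75.
[out] = 13.75 × 11.3 = 155.3 mmol/L.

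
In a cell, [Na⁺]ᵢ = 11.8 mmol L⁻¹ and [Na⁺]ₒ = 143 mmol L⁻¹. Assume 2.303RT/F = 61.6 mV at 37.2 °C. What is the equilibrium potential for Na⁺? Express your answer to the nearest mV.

67 mV

E = (61.6/z) · log₁₀([Na⁺]_out/[Na⁺]_in) with z = +1.
= (61.6/1) · log₁₀(143/11.8) = 61.60 · log₁₀(12.12)
= 61.60 · (1.0835) = 66.74 mV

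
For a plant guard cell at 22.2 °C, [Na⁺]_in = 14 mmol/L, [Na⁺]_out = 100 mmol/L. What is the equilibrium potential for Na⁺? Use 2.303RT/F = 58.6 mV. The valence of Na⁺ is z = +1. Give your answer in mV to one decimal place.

50.0 mV

E = (58.6/z) · log₁₀([Na⁺]_out/[Na⁺]_in) with z = +1.
= (58.6/1) · log₁₀(100/14) = 58.60 · log₁₀(7.143)
= 58.60 · (0.8539) = 50.04 mV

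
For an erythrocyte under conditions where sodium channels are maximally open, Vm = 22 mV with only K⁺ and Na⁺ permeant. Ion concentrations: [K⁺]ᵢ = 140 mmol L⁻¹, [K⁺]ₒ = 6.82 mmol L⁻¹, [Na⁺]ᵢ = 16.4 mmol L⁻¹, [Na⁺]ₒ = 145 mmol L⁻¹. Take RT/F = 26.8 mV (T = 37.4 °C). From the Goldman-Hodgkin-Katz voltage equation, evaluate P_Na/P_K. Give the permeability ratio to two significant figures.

2.9

Let α = P_Na/P_K. GHK: Vm = 26.8·ln[(Kₒ + α·Naₒ)/(Kᵢ + α·Naᵢ)].
e^(Vm/26.8) = e^(22.0/26.8) = 2.2725
So 2.2725·(Kᵢ + α·Naᵢ) = Kₒ + α·Naₒ → α = (2.2725·140.0 − 6.82) / (145.0 − 2.2725·16.4)
α = (318.2 − 6.82) / (145.0 − 37.27) = 311.3/107.7 = 2.89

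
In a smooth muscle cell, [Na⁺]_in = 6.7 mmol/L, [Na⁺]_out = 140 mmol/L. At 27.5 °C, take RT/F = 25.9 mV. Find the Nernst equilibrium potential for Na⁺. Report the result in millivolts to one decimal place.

78.7 mV

E = (25.9/z) · ln([Na⁺]_out/[Na⁺]_in) with z = +1.
= (25.9/1) · ln(140/6.7) = 25.90 · ln(20.9)
= 25.90 · (3.0395) = 78.72 mV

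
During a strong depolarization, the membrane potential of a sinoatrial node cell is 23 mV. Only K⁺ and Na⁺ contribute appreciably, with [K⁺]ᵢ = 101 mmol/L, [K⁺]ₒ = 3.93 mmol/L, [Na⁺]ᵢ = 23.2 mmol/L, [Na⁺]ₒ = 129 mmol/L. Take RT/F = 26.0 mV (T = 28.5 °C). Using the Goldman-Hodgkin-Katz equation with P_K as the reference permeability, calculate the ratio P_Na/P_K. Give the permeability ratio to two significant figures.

3.3

Let α = P_Na/P_K. GHK: Vm = 26.0·ln[(Kₒ + α·Naₒ)/(Kᵢ + α·Naᵢ)].
e^(Vm/26.0) = e^(23.0/26.0) = 2.4221
So 2.4221·(Kᵢ + α·Naᵢ) = Kₒ + α·Naₒ → α = (2.4221·101.0 − 3.93) / (129.0 − 2.4221·23.2)
α = (244.6 − 3.93) / (129.0 − 56.19) = 240.7/72.81 = 3.306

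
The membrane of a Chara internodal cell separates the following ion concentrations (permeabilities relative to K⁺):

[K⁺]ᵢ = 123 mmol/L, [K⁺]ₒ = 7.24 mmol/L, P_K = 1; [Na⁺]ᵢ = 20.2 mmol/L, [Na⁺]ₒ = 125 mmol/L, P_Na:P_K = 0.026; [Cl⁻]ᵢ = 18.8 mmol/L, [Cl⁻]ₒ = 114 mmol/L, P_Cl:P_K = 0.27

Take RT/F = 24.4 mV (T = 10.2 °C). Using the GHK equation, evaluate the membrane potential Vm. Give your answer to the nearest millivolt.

-56 mV

Vm = 24.4 · ln[(Σ P·[cation]ₒ + Σ P·[anion]ᵢ) / (Σ P·[cation]ᵢ + Σ P·[anion]ₒ)]
Numerator = 1×7.24 + 0.026×125 + 0.27×18.8 = 15.57
Denominator = 1×123 + 0.026×20.2 + 0.27×114 = 154.3
Vm = 24.4 · ln(0.10088) = 24.4 × (-2.2938) = -55.97 mV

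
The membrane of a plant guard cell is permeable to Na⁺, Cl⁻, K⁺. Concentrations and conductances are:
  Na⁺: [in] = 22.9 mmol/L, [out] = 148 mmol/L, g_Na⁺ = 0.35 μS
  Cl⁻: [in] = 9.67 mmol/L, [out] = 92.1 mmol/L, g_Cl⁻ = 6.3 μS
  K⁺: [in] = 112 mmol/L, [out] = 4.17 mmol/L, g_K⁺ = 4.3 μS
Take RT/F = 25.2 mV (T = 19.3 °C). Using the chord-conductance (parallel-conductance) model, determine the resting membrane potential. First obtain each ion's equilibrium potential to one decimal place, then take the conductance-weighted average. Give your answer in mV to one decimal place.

-63.7 mV

E_Na⁺ = (25.2/1)·ln(148/22.9) = 47.0 mV
E_Cl⁻ = (25.2/-1)·ln(92.1/9.67) = -56.8 mV
E_K⁺ = (25.2/1)·ln(4.17/112) = -82.9 mV
Vm = (Σ gᵢEᵢ)/(Σ gᵢ) = (0.35·47.0 + 6.3·-56.8 + 4.3·-82.9) / (0.35 + 6.3 + 4.3)
= -697.86 / 10.95 = -63.73 mV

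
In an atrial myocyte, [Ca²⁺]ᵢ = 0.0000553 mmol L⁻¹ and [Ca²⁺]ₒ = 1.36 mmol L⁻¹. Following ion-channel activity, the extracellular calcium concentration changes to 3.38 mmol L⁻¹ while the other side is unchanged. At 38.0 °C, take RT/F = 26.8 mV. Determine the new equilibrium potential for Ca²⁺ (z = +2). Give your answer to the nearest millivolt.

148 mV

After the shift: [Ca²⁺]_out = 3.38, [Ca²⁺]_in = 0.0000553 mmol L⁻¹.
E_new = (26.8/2)·ln(3.38/0.0000553) = 13.40 · (11.0206) = 147.68 mV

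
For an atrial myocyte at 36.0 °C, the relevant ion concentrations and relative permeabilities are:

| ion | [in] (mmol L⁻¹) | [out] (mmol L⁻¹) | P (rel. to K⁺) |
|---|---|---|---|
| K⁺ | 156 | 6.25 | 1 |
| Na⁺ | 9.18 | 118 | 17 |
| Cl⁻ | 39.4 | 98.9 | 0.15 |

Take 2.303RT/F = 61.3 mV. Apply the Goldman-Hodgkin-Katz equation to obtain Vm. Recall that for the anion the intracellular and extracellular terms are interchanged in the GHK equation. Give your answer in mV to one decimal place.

48.5 mV

Vm = 61.3 · log₁₀[(Σ P·[cation]ₒ + Σ P·[anion]ᵢ) / (Σ P·[cation]ᵢ + Σ P·[anion]ₒ)]
Numerator = 1×6.25 + 17×118 + 0.15×39.4 = 2018
Denominator = 1×156 + 17×9.18 + 0.15×98.9 = 326.9
Vm = 61.3 · log₁₀(6.1737) = 61.3 × (0.7905) = 48.46 mV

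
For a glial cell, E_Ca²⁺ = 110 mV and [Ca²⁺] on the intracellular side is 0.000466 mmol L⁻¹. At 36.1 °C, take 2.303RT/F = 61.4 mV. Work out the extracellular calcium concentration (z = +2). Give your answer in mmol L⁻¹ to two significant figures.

1.8 mmol L⁻¹

Nernst: E = (61.4/2) · log₁₀([out]/[in]), so log₁₀([out]/[in]) = 110.0 × 2 / 61.4 = 3.5831.
[out]/[in] = 10^(3.5831) = 3829.
[out] = 3829 × 0.000466 = 1.784 mmol L⁻¹.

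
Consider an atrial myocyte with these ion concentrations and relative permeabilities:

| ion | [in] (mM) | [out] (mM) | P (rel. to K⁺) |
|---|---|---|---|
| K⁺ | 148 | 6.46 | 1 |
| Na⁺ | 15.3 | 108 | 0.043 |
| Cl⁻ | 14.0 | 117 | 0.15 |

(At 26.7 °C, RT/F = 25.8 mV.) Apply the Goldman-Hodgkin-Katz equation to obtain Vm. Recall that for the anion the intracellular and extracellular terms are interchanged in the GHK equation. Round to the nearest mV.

Vm = 25.8 · ln[(Σ P·[cation]ₒ + Σ P·[anion]ᵢ) / (Σ P·[cation]ᵢ + Σ P·[anion]ₒ)]
Numerator = 1×6.46 + 0.043×108 + 0.15×14.0 = 13.2
Denominator = 1×148 + 0.043×15.3 + 0.15×117 = 166.2
Vm = 25.8 · ln(0.079443) = 25.8 × (-2.5327) = -65.34 mV

-65 mV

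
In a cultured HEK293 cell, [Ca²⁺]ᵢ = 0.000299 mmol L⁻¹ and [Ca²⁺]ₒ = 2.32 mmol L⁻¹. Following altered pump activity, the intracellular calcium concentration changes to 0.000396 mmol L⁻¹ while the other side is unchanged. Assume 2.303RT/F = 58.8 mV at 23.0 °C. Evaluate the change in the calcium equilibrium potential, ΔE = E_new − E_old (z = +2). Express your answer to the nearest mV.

-4 mV

E_old = (58.8/2)·log₁₀(2.32/0.000299) = 114.36 mV
E_new = (58.8/2)·log₁₀(2.32/0.000396) = 110.77 mV
ΔE = 110.77 − (114.36) = -3.59 mV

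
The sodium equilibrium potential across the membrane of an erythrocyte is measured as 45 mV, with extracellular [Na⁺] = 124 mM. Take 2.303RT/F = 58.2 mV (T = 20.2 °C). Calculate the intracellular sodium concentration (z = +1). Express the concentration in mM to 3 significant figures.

20.9 mM

Nernst: E = (58.2/1) · log₁₀([out]/[in]), so log₁₀([out]/[in]) = 45.0 × 1 / 58.2 = 0.7732.
[out]/[in] = 10^(0.7732) = 5.932.
[in] = 124 / 5.932 = 20.9 mM.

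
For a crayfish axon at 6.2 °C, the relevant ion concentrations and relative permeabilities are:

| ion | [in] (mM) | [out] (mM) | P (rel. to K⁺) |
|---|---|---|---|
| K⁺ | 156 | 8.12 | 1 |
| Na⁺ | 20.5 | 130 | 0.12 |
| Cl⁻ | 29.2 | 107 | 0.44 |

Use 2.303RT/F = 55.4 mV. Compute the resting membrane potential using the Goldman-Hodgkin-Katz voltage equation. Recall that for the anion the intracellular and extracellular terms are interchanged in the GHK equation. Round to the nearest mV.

-42 mV

Vm = 55.4 · log₁₀[(Σ P·[cation]ₒ + Σ P·[anion]ᵢ) / (Σ P·[cation]ᵢ + Σ P·[anion]ₒ)]
Numerator = 1×8.12 + 0.12×130 + 0.44×29.2 = 36.57
Denominator = 1×156 + 0.12×20.5 + 0.44×107 = 205.5
Vm = 55.4 · log₁₀(0.17791) = 55.4 × (-0.7498) = -41.54 mV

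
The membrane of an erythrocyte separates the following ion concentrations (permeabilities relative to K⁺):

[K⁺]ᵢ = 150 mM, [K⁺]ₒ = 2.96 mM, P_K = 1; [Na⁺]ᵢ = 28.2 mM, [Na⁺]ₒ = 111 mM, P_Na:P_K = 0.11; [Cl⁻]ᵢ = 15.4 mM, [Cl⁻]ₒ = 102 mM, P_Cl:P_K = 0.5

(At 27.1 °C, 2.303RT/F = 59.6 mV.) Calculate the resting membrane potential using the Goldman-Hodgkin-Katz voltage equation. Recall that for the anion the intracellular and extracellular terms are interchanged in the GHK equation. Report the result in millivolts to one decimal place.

Vm = 59.6 · log₁₀[(Σ P·[cation]ₒ + Σ P·[anion]ᵢ) / (Σ P·[cation]ᵢ + Σ P·[anion]ₒ)]
Numerator = 1×2.96 + 0.11×111 + 0.5×15.4 = 22.87
Denominator = 1×150 + 0.11×28.2 + 0.5×102 = 204.1
Vm = 59.6 · log₁₀(0.11205) = 59.6 × (-0.9506) = -56.65 mV

-56.7 mV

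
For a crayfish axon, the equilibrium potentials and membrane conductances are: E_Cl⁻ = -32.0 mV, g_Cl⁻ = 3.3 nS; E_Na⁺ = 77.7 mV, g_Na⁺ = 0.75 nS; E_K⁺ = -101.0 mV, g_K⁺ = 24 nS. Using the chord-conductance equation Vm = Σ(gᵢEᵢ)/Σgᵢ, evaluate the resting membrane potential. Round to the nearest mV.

Σ gᵢEᵢ = 3.3·(-32.0) + 0.75·(77.7) + 24·(-101.0) = -2471.32
Σ gᵢ = 3.3 + 0.75 + 24 = 28.05
Vm = -2471.32 / 28.05 = -88.10 mV

-88 mV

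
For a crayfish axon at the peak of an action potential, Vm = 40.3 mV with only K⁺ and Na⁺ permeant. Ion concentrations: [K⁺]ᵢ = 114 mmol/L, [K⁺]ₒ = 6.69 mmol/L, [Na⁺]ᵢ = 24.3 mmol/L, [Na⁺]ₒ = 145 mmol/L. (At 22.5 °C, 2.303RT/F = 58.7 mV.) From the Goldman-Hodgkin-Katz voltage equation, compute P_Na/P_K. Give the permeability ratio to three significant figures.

20.3

Let α = P_Na/P_K. GHK: Vm = 58.7·log₁₀[(Kₒ + α·Naₒ)/(Kᵢ + α·Naᵢ)].
10^(Vm/58.7) = 10^(40.3/58.7) = 4.8589
So 4.8589·(Kᵢ + α·Naᵢ) = Kₒ + α·Naₒ → α = (4.8589·114.0 − 6.69) / (145.0 − 4.8589·24.3)
α = (553.9 − 6.69) / (145.0 − 118.1) = 547.2/26.93 = 20.32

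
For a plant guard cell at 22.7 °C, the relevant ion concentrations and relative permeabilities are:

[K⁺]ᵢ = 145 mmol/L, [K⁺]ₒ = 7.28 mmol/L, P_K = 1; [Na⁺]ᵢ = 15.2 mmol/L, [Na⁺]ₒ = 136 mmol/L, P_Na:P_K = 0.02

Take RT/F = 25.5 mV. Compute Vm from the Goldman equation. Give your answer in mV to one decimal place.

-68.2 mV

Vm = 25.5 · ln[(Σ P·[cation]ₒ + Σ P·[anion]ᵢ) / (Σ P·[cation]ᵢ + Σ P·[anion]ₒ)]
Numerator = 1×7.28 + 0.02×136 = 10
Denominator = 1×145 + 0.02×15.2 = 145.3
Vm = 25.5 · ln(0.068821) = 25.5 × (-2.6762) = -68.24 mV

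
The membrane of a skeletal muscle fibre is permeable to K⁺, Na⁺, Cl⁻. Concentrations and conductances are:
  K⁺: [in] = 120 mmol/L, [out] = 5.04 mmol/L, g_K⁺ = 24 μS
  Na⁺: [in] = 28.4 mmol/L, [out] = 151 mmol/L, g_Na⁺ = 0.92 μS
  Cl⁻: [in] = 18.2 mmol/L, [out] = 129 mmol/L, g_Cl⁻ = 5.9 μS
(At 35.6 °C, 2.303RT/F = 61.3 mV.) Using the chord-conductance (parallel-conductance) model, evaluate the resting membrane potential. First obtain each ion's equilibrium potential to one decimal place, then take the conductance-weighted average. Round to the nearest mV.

E_K⁺ = (61.3/1)·log₁₀(5.04/120) = -84.4 mV
E_Na⁺ = (61.3/1)·log₁₀(151/28.4) = 44.5 mV
E_Cl⁻ = (61.3/-1)·log₁₀(129/18.2) = -52.1 mV
Vm = (Σ gᵢEᵢ)/(Σ gᵢ) = (24·-84.4 + 0.92·44.5 + 5.9·-52.1) / (24 + 0.92 + 5.9)
= -2292.05 / 30.82 = -74.37 mV

-74 mV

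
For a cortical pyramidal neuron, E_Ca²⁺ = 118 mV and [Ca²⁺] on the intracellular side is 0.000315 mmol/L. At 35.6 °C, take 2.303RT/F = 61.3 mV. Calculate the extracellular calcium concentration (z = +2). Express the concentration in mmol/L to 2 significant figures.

Nernst: E = (61.3/2) · log₁₀([out]/[in]), so log₁₀([out]/[in]) = 118.0 × 2 / 61.3 = 3.8499.
[out]/[in] = 10^(3.8499) = 7078.
[out] = 7078 × 0.000315 = 2.23 mmol/L.

2.2 mmol/L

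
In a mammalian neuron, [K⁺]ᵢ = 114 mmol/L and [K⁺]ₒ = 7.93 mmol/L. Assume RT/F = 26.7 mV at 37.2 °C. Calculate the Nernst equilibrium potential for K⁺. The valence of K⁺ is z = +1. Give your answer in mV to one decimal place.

E = (26.7/z) · ln([K⁺]_out/[K⁺]_in) with z = +1.
= (26.7/1) · ln(7.93/114) = 26.70 · ln(0.06956)
= 26.70 · (-2.6655) = -71.17 mV

-71.2 mV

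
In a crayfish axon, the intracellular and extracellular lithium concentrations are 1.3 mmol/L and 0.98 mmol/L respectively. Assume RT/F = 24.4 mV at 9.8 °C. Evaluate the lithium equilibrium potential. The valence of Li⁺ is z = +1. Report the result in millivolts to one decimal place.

-6.9 mV

E = (24.4/z) · ln([Li⁺]_out/[Li⁺]_in) with z = +1.
= (24.4/1) · ln(0.98/1.3) = 24.40 · ln(0.7538)
= 24.40 · (-0.2826) = -6.89 mV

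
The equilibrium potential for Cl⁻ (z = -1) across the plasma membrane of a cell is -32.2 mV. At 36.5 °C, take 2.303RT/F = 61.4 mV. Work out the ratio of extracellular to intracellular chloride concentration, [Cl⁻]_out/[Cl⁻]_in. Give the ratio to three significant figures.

log₁₀([out]/[in]) = E·z/(61.4) = -32.2 × -1 / 61.4 = 0.5244
[out]/[in] = 10^(0.5244) = 3.345

3.35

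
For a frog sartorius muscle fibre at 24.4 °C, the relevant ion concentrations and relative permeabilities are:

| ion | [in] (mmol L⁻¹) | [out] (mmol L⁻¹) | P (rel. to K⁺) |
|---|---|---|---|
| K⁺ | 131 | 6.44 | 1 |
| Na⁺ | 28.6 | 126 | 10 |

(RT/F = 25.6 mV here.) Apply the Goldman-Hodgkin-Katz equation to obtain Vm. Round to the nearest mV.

28 mV

Vm = 25.6 · ln[(Σ P·[cation]ₒ + Σ P·[anion]ᵢ) / (Σ P·[cation]ᵢ + Σ P·[anion]ₒ)]
Numerator = 1×6.44 + 10×126 = 1266
Denominator = 1×131 + 10×28.6 = 417
Vm = 25.6 · ln(3.037) = 25.6 × (1.1109) = 28.44 mV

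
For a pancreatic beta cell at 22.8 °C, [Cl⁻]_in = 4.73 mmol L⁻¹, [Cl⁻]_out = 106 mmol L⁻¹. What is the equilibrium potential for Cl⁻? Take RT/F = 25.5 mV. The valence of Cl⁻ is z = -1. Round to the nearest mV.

E = (25.5/z) · ln([Cl⁻]_out/[Cl⁻]_in) with z = -1.
For an anion, dividing by z = -1 reverses the sign.
= (25.5/-1) · ln(106/4.73) = -25.50 · ln(22.41)
= -25.50 · (3.1095) = -79.29 mV

-79 mV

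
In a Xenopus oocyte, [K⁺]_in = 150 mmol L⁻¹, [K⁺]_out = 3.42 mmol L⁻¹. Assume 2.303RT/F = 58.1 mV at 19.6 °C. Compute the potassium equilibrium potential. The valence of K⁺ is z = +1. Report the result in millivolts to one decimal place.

-95.4 mV

E = (58.1/z) · log₁₀([K⁺]_out/[K⁺]_in) with z = +1.
= (58.1/1) · log₁₀(3.42/150) = 58.10 · log₁₀(0.0228)
= 58.10 · (-1.6421) = -95.40 mV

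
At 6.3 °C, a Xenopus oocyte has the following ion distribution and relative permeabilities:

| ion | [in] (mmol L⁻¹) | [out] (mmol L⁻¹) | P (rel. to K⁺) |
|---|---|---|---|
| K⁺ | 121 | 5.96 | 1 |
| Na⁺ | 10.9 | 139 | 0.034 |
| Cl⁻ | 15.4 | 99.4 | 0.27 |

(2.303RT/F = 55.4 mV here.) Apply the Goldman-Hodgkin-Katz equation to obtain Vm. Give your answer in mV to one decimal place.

-55.4 mV

Vm = 55.4 · log₁₀[(Σ P·[cation]ₒ + Σ P·[anion]ᵢ) / (Σ P·[cation]ᵢ + Σ P·[anion]ₒ)]
Numerator = 1×5.96 + 0.034×139 + 0.27×15.4 = 14.84
Denominator = 1×121 + 0.034×10.9 + 0.27×99.4 = 148.2
Vm = 55.4 · log₁₀(0.10016) = 55.4 × (-0.9993) = -55.36 mV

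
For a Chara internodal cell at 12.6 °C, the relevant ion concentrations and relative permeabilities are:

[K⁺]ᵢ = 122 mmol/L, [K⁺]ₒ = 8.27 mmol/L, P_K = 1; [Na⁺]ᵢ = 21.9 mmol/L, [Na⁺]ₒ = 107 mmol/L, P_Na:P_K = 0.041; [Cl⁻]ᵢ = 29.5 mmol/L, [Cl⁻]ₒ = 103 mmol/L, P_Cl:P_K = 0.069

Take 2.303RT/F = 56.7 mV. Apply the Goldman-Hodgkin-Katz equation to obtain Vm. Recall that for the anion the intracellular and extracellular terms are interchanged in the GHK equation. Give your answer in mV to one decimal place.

-53.7 mV

Vm = 56.7 · log₁₀[(Σ P·[cation]ₒ + Σ P·[anion]ᵢ) / (Σ P·[cation]ᵢ + Σ P·[anion]ₒ)]
Numerator = 1×8.27 + 0.041×107 + 0.069×29.5 = 14.69
Denominator = 1×122 + 0.041×21.9 + 0.069×103 = 130
Vm = 56.7 · log₁₀(0.11301) = 56.7 × (-0.9469) = -53.69 mV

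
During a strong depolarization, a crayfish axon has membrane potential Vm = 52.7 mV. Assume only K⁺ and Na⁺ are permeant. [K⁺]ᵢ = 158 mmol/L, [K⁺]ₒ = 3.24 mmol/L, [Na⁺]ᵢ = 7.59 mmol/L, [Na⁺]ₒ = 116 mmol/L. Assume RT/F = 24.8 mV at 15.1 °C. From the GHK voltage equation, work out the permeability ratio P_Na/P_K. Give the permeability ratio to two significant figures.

Let α = P_Na/P_K. GHK: Vm = 24.8·ln[(Kₒ + α·Naₒ)/(Kᵢ + α·Naᵢ)].
e^(Vm/24.8) = e^(52.7/24.8) = 8.3729
So 8.3729·(Kᵢ + α·Naᵢ) = Kₒ + α·Naₒ → α = (8.3729·158.0 − 3.24) / (116.0 − 8.3729·7.59)
α = (1323 − 3.24) / (116.0 − 63.55) = 1320/52.45 = 25.16

25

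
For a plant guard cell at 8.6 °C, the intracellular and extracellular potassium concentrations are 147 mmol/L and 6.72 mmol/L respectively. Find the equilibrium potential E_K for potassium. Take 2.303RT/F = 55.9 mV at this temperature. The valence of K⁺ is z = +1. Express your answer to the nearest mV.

-75 mV

E = (55.9/z) · log₁₀([K⁺]_out/[K⁺]_in) with z = +1.
= (55.9/1) · log₁₀(6.72/147) = 55.90 · log₁₀(0.04571)
= 55.90 · (-1.3399) = -74.90 mV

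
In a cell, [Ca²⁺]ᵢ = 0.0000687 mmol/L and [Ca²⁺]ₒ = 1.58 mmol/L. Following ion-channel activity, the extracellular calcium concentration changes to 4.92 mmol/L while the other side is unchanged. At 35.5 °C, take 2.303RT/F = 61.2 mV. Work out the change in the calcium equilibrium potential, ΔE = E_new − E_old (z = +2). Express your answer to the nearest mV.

15 mV

E_old = (61.2/2)·log₁₀(1.58/0.0000687) = 133.47 mV
E_new = (61.2/2)·log₁₀(4.92/0.0000687) = 148.56 mV
ΔE = 148.56 − (133.47) = 15.10 mV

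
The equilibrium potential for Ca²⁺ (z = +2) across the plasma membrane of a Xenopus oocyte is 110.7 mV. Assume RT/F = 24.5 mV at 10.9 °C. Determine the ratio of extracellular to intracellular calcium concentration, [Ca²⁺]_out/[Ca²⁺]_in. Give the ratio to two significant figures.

8400

ln([out]/[in]) = E·z/(24.5) = 110.7 × 2 / 24.5 = 9.0367
[out]/[in] = e^(9.0367) = 8406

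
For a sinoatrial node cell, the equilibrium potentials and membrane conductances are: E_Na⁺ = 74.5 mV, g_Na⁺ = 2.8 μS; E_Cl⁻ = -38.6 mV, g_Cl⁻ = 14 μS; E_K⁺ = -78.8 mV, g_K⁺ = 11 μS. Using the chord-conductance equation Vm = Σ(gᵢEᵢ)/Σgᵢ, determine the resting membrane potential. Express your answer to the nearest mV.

-43 mV

Σ gᵢEᵢ = 2.8·(74.5) + 14·(-38.6) + 11·(-78.8) = -1198.60
Σ gᵢ = 2.8 + 14 + 11 = 27.8
Vm = -1198.60 / 27.8 = -43.12 mV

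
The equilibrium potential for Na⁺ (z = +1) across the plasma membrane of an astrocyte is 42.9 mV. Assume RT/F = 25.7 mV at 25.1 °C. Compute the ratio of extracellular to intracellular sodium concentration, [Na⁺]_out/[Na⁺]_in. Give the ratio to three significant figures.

5.31

ln([out]/[in]) = E·z/(25.7) = 42.9 × 1 / 25.7 = 1.6693
[out]/[in] = e^(1.6693) = 5.308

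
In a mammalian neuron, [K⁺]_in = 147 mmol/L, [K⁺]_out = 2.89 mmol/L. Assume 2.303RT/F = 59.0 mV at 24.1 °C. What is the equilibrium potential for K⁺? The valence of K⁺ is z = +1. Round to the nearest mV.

-101 mV

E = (59.0/z) · log₁₀([K⁺]_out/[K⁺]_in) with z = +1.
= (59.0/1) · log₁₀(2.89/147) = 59.00 · log₁₀(0.01966)
= 59.00 · (-1.7064) = -100.68 mV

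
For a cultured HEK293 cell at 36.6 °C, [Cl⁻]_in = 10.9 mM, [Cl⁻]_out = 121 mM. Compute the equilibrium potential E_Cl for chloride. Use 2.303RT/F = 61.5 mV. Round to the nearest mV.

E = (61.5/z) · log₁₀([Cl⁻]_out/[Cl⁻]_in) with z = -1.
For an anion, dividing by z = -1 reverses the sign.
= (61.5/-1) · log₁₀(121/10.9) = -61.50 · log₁₀(11.1)
= -61.50 · (1.0454) = -64.29 mV

-64 mV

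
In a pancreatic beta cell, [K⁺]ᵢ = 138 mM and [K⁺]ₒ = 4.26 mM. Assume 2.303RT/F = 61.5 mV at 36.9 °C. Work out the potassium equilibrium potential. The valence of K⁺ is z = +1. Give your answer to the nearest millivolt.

E = (61.5/z) · log₁₀([K⁺]_out/[K⁺]_in) with z = +1.
= (61.5/1) · log₁₀(4.26/138) = 61.50 · log₁₀(0.03087)
= 61.50 · (-1.5105) = -92.89 mV

-93 mV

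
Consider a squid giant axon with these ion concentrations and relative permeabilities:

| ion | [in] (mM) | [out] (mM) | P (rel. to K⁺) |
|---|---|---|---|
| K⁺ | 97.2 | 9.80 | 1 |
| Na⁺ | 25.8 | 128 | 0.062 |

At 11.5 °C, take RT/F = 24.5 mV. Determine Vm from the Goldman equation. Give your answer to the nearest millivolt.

-42 mV

Vm = 24.5 · ln[(Σ P·[cation]ₒ + Σ P·[anion]ᵢ) / (Σ P·[cation]ᵢ + Σ P·[anion]ₒ)]
Numerator = 1×9.80 + 0.062×128 = 17.74
Denominator = 1×97.2 + 0.062×25.8 = 98.8
Vm = 24.5 · ln(0.17951) = 24.5 × (-1.7175) = -42.08 mV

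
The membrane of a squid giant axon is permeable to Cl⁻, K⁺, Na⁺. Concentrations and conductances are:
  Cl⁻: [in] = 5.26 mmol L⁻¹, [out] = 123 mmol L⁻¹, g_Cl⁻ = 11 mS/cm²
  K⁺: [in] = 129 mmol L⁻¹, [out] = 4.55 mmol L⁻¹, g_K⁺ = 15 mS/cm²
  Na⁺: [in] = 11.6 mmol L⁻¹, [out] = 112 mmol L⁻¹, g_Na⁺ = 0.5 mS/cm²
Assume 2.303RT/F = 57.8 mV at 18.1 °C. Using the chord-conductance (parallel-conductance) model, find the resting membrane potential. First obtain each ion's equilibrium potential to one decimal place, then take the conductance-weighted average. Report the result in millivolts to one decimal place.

E_Cl⁻ = (57.8/-1)·log₁₀(123/5.26) = -79.1 mV
E_K⁺ = (57.8/1)·log₁₀(4.55/129) = -84.0 mV
E_Na⁺ = (57.8/1)·log₁₀(112/11.6) = 56.9 mV
Vm = (Σ gᵢEᵢ)/(Σ gᵢ) = (11·-79.1 + 15·-84.0 + 0.5·56.9) / (11 + 15 + 0.5)
= -2101.65 / 26.5 = -79.31 mV

-79.3 mV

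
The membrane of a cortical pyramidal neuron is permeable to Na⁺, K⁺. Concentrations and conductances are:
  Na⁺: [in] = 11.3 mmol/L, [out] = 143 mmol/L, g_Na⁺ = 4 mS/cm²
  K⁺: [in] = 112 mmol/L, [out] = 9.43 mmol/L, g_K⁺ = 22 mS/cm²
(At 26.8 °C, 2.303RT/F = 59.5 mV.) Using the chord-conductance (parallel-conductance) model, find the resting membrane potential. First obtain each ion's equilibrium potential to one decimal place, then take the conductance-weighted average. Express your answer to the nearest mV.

-44 mV

E_Na⁺ = (59.5/1)·log₁₀(143/11.3) = 65.6 mV
E_K⁺ = (59.5/1)·log₁₀(9.43/112) = -63.9 mV
Vm = (Σ gᵢEᵢ)/(Σ gᵢ) = (4·65.6 + 22·-63.9) / (4 + 22)
= -1143.40 / 26 = -43.98 mV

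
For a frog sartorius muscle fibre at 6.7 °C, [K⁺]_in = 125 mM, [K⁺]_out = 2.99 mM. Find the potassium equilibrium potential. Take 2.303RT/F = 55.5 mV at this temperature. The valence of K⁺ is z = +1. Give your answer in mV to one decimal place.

E = (55.5/z) · log₁₀([K⁺]_out/[K⁺]_in) with z = +1.
= (55.5/1) · log₁₀(2.99/125) = 55.50 · log₁₀(0.02392)
= 55.50 · (-1.6212) = -89.98 mV

-90.0 mV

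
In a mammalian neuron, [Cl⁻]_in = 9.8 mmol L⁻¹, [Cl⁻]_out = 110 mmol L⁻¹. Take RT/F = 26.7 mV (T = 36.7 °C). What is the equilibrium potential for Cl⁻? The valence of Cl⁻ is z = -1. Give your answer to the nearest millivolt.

-65 mV

E = (26.7/z) · ln([Cl⁻]_out/[Cl⁻]_in) with z = -1.
For an anion, dividing by z = -1 reverses the sign.
= (26.7/-1) · ln(110/9.8) = -26.70 · ln(11.22)
= -26.70 · (2.4181) = -64.56 mV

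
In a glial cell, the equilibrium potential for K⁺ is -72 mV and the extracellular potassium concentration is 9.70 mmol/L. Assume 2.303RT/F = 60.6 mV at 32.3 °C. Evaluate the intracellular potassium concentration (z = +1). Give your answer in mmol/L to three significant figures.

Nernst: E = (60.6/1) · log₁₀([out]/[in]), so log₁₀([out]/[in]) = -72.0 × 1 / 60.6 = -1.1881.
[out]/[in] = 10^(-1.1881) = 0.06485.
[in] = 9.70 / 0.06485 = 149.6 mmol/L.

150 mmol/L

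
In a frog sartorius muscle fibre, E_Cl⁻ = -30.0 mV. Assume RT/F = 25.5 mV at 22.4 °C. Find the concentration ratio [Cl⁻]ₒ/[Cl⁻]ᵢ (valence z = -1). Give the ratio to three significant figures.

3.24

ln([out]/[in]) = E·z/(25.5) = -30.0 × -1 / 25.5 = 1.1765
[out]/[in] = e^(1.1765) = 3.243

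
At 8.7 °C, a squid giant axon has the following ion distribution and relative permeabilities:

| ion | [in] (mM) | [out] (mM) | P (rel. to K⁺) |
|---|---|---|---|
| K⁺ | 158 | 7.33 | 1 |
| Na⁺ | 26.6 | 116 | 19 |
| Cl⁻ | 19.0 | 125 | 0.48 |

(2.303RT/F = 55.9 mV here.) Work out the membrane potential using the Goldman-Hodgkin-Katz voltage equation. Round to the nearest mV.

27 mV

Vm = 55.9 · log₁₀[(Σ P·[cation]ₒ + Σ P·[anion]ᵢ) / (Σ P·[cation]ᵢ + Σ P·[anion]ₒ)]
Numerator = 1×7.33 + 19×116 + 0.48×19.0 = 2220
Denominator = 1×158 + 19×26.6 + 0.48×125 = 723.4
Vm = 55.9 · log₁₀(3.0695) = 55.9 × (0.4871) = 27.23 mV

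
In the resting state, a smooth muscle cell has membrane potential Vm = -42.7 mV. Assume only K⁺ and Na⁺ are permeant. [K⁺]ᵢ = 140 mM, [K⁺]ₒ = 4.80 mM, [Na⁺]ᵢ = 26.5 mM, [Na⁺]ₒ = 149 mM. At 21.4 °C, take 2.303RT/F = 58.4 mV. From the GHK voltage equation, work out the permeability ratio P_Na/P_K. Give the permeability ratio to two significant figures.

0.15

Let α = P_Na/P_K. GHK: Vm = 58.4·log₁₀[(Kₒ + α·Naₒ)/(Kᵢ + α·Naᵢ)].
10^(Vm/58.4) = 10^(-42.7/58.4) = 0.18571
So 0.18571·(Kᵢ + α·Naᵢ) = Kₒ + α·Naₒ → α = (0.18571·140.0 − 4.8) / (149.0 − 0.18571·26.5)
α = (26 − 4.8) / (149.0 − 4.921) = 21.2/144.1 = 0.1471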